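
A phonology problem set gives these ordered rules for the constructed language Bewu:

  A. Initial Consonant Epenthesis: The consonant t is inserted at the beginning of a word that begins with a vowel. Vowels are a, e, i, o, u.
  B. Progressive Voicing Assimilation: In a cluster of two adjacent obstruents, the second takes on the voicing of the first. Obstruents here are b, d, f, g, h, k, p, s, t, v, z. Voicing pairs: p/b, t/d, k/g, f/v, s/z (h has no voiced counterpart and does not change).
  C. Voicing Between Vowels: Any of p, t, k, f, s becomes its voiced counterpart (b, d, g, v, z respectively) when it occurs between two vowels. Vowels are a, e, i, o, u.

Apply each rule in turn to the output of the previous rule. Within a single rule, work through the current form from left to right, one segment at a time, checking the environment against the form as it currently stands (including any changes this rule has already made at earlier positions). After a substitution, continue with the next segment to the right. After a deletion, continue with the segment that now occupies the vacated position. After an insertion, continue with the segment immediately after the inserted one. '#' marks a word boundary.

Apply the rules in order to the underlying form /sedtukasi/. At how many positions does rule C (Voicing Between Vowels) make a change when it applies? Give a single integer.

A Initial Consonant Epenthesis: no change — [sedtukasi]
B Progressive Voicing Assimilation: [sedtukasi] → [seddukasi]
C Voicing Between Vowels: [seddukasi] → [seddugazi]
Rule C changed 2 position(s).

2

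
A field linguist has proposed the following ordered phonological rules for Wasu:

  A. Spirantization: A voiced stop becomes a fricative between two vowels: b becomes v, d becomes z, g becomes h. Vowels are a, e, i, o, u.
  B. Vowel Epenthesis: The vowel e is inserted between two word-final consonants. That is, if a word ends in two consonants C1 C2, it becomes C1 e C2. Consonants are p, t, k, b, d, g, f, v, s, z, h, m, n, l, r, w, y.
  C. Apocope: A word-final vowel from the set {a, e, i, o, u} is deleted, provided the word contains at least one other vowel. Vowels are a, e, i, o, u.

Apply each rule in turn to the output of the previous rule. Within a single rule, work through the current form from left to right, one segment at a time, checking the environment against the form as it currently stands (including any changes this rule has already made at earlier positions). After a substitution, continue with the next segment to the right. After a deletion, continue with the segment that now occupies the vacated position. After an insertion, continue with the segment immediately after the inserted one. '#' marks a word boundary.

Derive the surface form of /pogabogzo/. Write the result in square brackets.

[pohavogz]

A Spirantization: [pogabogzo] → [pohavogzo]
B Vowel Epenthesis: no change — [pohavogzo]
C Apocope: [pohavogzo] → [pohavogz]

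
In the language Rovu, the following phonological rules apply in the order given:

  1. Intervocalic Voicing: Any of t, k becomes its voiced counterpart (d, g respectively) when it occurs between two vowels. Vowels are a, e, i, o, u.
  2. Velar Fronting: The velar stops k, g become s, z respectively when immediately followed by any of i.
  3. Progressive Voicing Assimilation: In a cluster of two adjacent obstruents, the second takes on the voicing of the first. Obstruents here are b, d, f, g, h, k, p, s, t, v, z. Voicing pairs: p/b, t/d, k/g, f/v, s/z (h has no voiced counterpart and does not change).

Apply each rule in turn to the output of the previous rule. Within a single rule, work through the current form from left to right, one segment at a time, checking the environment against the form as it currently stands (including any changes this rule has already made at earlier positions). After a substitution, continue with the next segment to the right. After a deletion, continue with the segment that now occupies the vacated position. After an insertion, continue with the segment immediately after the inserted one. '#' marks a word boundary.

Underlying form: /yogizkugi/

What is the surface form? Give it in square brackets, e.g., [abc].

1 Intervocalic Voicing: no change — [yogizkugi]
2 Velar Fronting: [yogizkugi] → [yozizkuzi]
3 Progressive Voicing Assimilation: [yozizkuzi] → [yozizguzi]

[yozizguzi]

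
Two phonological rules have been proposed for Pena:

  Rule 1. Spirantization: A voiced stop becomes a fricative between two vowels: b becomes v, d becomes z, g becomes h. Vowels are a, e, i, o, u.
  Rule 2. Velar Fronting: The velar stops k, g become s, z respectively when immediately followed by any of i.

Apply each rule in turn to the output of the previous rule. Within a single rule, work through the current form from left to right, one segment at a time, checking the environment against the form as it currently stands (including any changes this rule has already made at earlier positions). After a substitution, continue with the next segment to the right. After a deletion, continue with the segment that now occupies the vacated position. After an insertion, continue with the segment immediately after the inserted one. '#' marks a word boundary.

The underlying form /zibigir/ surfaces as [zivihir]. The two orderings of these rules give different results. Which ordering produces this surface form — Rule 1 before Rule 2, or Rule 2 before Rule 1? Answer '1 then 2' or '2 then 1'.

1 then 2

Order 1 then 2:
  1 Spirantization: [zibigir] → [zivihir]
  2 Velar Fronting: no change — [zivihir]
  result: [zivihir]
Order 2 then 1:
  2 Velar Fronting: [zibigir] → [zibizir]
  1 Spirantization: [zibizir] → [zivizir]
  result: [zivizir]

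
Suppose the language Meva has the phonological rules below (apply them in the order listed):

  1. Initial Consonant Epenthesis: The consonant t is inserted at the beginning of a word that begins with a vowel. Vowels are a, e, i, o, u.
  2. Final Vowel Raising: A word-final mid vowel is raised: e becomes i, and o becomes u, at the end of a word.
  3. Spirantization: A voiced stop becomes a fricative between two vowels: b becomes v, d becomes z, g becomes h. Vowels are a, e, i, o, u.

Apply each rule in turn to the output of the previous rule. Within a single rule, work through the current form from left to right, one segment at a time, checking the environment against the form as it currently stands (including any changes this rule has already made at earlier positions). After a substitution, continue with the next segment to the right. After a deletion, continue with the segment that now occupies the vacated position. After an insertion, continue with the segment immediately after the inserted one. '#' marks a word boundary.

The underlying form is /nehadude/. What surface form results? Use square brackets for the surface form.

[nehazuzi]

1 Initial Consonant Epenthesis: no change — [nehadude]
2 Final Vowel Raising: [nehadude] → [nehadudi]
3 Spirantization: [nehadudi] → [nehazuzi]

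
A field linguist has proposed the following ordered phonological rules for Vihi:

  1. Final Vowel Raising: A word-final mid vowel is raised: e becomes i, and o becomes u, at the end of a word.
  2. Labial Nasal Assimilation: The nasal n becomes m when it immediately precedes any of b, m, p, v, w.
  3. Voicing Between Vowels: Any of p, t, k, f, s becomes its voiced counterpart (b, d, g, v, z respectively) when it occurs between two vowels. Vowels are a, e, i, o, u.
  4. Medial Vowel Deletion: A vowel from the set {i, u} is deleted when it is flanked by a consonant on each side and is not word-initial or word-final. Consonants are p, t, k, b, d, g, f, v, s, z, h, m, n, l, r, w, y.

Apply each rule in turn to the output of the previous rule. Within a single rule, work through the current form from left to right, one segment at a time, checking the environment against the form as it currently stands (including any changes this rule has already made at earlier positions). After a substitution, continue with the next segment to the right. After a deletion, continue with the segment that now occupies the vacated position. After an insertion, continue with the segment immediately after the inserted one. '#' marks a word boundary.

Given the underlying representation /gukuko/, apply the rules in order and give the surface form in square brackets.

1 Final Vowel Raising: [gukuko] → [gukuku]
2 Labial Nasal Assimilation: no change — [gukuku]
3 Voicing Between Vowels: [gukuku] → [gugugu]
4 Medial Vowel Deletion: [gugugu] → [gggu]

[gggu]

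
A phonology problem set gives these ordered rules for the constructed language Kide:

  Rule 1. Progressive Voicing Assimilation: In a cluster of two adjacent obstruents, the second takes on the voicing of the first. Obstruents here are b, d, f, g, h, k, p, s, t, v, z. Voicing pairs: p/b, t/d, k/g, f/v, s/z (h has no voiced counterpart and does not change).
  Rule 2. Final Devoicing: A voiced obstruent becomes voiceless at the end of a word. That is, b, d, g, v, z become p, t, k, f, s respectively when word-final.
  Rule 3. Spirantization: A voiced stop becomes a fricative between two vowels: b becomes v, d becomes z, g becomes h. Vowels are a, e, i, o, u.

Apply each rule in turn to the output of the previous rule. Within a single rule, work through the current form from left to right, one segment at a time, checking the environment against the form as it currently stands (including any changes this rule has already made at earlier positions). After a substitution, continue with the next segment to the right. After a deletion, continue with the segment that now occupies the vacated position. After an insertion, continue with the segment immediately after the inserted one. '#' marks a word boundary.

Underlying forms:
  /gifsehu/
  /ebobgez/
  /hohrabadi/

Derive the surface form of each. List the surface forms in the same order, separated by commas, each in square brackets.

[gifsehu], [evobges], [hohravazi]

/gifsehu/:
  Rule 1 Progressive Voicing Assimilation: no change — [gifsehu]
  Rule 2 Final Devoicing: no change — [gifsehu]
  Rule 3 Spirantization: no change — [gifsehu]
/ebobgez/:
  Rule 1 Progressive Voicing Assimilation: no change — [ebobgez]
  Rule 2 Final Devoicing: [ebobgez] → [ebobges]
  Rule 3 Spirantization: [ebobges] → [evobges]
/hohrabadi/:
  Rule 1 Progressive Voicing Assimilation: no change — [hohrabadi]
  Rule 2 Final Devoicing: no change — [hohrabadi]
  Rule 3 Spirantization: [hohrabadi] → [hohravazi]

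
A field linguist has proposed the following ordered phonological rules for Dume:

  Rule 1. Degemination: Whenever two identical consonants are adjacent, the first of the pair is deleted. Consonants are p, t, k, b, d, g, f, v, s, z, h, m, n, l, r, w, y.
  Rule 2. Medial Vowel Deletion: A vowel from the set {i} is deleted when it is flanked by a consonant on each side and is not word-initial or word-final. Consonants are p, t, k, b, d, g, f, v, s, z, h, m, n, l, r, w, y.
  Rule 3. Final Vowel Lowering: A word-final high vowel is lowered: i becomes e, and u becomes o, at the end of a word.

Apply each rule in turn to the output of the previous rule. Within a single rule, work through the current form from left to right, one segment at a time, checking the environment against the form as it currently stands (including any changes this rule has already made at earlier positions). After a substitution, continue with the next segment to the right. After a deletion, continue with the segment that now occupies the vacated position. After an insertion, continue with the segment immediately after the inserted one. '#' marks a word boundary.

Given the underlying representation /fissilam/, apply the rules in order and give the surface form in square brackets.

Rule 1 Degemination: [fissilam] → [fisilam]
Rule 2 Medial Vowel Deletion: [fisilam] → [fslam]
Rule 3 Final Vowel Lowering: no change — [fslam]

[fslam]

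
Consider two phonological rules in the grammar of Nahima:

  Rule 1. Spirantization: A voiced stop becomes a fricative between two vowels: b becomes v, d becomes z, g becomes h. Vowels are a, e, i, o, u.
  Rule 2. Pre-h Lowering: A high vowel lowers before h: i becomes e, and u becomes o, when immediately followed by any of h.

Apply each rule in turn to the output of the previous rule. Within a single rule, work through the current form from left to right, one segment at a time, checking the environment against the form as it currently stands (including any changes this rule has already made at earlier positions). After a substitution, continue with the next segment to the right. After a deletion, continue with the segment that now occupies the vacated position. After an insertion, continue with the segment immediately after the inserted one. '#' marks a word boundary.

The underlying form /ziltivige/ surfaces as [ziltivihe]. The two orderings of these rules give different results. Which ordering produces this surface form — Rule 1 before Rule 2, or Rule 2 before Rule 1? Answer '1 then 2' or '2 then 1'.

2 then 1

Order 1 then 2:
  1 Spirantization: [ziltivige] → [ziltivihe]
  2 Pre-h Lowering: [ziltivihe] → [ziltivehe]
  result: [ziltivehe]
Order 2 then 1:
  2 Pre-h Lowering: no change — [ziltivige]
  1 Spirantization: [ziltivige] → [ziltivihe]
  result: [ziltivihe]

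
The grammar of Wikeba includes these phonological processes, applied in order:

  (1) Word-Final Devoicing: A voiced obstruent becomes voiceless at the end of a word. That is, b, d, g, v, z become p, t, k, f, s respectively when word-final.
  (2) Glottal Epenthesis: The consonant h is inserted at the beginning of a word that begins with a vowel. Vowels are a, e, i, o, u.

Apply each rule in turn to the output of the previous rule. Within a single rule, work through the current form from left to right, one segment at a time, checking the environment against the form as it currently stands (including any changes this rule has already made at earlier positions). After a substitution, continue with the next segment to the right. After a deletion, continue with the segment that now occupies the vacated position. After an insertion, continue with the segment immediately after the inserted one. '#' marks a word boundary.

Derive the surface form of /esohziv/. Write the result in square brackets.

(1) Word-Final Devoicing: [esohziv] → [esohzif]
(2) Glottal Epenthesis: [esohzif] → [hesohzif]

[hesohzif]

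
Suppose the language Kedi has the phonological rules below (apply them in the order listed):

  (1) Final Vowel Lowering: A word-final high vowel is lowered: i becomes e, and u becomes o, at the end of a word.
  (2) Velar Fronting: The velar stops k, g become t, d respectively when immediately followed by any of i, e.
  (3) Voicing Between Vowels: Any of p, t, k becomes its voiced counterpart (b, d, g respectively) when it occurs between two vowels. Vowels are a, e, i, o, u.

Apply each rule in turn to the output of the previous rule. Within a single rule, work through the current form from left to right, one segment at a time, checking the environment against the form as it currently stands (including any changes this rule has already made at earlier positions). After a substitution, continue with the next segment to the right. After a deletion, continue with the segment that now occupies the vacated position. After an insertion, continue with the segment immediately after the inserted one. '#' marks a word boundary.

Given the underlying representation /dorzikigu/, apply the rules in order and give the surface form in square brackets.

[dorzidigo]

(1) Final Vowel Lowering: [dorzikigu] → [dorzikigo]
(2) Velar Fronting: [dorzikigo] → [dorzitigo]
(3) Voicing Between Vowels: [dorzitigo] → [dorzidigo]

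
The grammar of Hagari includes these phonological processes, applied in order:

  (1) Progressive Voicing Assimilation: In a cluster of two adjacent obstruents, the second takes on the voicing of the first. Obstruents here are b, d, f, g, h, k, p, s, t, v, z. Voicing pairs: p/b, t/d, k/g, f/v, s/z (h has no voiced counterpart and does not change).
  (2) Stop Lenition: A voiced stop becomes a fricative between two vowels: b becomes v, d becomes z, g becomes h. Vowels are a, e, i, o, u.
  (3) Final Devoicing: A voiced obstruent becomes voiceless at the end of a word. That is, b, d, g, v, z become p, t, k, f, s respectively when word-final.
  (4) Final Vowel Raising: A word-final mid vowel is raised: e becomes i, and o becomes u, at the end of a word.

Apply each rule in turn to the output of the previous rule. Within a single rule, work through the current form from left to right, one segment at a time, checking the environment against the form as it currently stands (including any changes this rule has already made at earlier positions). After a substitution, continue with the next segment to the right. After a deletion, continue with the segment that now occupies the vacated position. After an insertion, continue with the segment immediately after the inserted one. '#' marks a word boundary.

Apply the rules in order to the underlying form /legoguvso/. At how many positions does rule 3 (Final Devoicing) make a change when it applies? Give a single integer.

(1) Progressive Voicing Assimilation: [legoguvso] → [legoguvzo]
(2) Stop Lenition: [legoguvzo] → [lehohuvzo]
(3) Final Devoicing: no change — [lehohuvzo]
(4) Final Vowel Raising: [lehohuvzo] → [lehohuvzu]
Rule 3 changed 0 position(s).

0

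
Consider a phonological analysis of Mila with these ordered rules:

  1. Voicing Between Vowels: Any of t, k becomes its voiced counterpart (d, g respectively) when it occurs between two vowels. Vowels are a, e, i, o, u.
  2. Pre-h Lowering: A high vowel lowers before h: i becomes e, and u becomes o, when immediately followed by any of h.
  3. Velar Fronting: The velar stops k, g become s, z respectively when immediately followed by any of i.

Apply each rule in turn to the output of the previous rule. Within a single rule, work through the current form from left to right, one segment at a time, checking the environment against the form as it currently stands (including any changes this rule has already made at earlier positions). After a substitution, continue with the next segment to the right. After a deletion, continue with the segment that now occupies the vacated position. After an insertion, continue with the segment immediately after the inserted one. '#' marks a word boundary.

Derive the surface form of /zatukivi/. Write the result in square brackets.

1 Voicing Between Vowels: [zatukivi] → [zadugivi]
2 Pre-h Lowering: no change — [zadugivi]
3 Velar Fronting: [zadugivi] → [zaduzivi]

[zaduzivi]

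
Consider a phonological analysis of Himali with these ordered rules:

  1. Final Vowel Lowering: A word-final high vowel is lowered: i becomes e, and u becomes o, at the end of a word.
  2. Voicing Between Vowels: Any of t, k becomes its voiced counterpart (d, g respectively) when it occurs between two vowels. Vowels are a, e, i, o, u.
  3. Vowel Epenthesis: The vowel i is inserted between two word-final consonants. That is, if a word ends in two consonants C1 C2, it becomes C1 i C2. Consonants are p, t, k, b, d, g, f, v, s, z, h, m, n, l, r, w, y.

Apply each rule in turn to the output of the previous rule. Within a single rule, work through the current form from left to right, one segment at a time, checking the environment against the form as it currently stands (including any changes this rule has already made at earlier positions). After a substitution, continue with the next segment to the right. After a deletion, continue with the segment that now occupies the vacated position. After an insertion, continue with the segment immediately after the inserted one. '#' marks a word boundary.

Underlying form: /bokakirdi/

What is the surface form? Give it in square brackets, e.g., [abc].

1 Final Vowel Lowering: [bokakirdi] → [bokakirde]
2 Voicing Between Vowels: [bokakirde] → [bogagirde]
3 Vowel Epenthesis: no change — [bogagirde]

[bogagirde]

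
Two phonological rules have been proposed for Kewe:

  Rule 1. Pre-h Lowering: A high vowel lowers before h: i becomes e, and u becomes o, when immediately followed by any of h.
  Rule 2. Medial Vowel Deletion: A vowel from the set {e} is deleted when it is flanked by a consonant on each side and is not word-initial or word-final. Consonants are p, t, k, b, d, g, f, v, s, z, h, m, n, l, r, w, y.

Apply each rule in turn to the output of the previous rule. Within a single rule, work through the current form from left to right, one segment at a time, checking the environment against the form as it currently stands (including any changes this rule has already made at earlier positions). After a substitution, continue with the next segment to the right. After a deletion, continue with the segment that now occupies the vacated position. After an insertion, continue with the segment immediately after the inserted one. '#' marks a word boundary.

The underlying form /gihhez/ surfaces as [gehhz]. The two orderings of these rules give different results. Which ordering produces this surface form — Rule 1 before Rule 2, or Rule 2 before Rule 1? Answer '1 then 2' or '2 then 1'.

Order 1 then 2:
  1 Pre-h Lowering: [gihhez] → [gehhez]
  2 Medial Vowel Deletion: [gehhez] → [ghhz]
  result: [ghhz]
Order 2 then 1:
  2 Medial Vowel Deletion: [gihhez] → [gihhz]
  1 Pre-h Lowering: [gihhz] → [gehhz]
  result: [gehhz]

2 then 1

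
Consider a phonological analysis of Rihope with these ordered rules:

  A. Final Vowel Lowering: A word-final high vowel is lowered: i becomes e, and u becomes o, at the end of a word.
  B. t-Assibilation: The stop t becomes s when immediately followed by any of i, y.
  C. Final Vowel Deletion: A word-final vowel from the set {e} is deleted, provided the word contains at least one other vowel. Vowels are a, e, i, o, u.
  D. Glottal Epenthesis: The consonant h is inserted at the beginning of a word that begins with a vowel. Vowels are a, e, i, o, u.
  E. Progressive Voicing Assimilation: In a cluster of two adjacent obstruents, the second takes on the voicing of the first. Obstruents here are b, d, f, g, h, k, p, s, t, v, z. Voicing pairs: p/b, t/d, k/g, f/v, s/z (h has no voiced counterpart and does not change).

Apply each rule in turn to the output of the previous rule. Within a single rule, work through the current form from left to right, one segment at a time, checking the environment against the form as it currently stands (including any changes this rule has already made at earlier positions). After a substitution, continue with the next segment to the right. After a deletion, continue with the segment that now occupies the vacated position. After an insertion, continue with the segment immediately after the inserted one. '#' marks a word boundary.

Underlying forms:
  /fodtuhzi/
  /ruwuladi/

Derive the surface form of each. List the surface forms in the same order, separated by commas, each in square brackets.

/fodtuhzi/:
  A Final Vowel Lowering: [fodtuhzi] → [fodtuhze]
  B t-Assibilation: no change — [fodtuhze]
  C Final Vowel Deletion: [fodtuhze] → [fodtuhz]
  D Glottal Epenthesis: no change — [fodtuhz]
  E Progressive Voicing Assimilation: [fodtuhz] → [fodduhs]
/ruwuladi/:
  A Final Vowel Lowering: [ruwuladi] → [ruwulade]
  B t-Assibilation: no change — [ruwulade]
  C Final Vowel Deletion: [ruwulade] → [ruwulad]
  D Glottal Epenthesis: no change — [ruwulad]
  E Progressive Voicing Assimilation: no change — [ruwulad]

[fodduhs], [ruwulad]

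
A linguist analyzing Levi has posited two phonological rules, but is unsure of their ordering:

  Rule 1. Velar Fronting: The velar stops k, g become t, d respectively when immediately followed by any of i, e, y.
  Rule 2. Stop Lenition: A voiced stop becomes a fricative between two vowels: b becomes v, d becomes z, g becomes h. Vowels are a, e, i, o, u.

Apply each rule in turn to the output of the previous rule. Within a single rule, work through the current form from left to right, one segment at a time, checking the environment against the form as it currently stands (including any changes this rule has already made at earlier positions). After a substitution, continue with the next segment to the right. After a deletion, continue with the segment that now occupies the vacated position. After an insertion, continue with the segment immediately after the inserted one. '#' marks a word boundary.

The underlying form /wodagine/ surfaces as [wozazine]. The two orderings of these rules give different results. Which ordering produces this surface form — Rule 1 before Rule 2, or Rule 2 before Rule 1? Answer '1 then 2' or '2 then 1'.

Order 1 then 2:
  1 Velar Fronting: [wodagine] → [wodadine]
  2 Stop Lenition: [wodadine] → [wozazine]
  result: [wozazine]
Order 2 then 1:
  2 Stop Lenition: [wodagine] → [wozahine]
  1 Velar Fronting: no change — [wozahine]
  result: [wozahine]

1 then 2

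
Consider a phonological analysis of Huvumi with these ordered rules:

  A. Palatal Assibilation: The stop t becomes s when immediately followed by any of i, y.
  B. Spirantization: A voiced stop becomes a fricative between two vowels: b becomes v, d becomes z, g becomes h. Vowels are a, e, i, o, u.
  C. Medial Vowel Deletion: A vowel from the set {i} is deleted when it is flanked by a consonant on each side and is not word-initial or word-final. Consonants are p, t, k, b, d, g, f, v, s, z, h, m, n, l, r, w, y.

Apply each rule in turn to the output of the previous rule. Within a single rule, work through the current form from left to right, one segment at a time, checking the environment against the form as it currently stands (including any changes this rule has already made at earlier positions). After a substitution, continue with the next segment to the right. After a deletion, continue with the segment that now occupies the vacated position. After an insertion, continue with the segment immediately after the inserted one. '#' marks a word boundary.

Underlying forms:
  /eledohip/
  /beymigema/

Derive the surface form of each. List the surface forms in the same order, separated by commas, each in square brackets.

/eledohip/:
  A Palatal Assibilation: no change — [eledohip]
  B Spirantization: [eledohip] → [elezohip]
  C Medial Vowel Deletion: [elezohip] → [elezohp]
/beymigema/:
  A Palatal Assibilation: no change — [beymigema]
  B Spirantization: [beymigema] → [beymihema]
  C Medial Vowel Deletion: [beymihema] → [beymhema]

[elezohp], [beymhema]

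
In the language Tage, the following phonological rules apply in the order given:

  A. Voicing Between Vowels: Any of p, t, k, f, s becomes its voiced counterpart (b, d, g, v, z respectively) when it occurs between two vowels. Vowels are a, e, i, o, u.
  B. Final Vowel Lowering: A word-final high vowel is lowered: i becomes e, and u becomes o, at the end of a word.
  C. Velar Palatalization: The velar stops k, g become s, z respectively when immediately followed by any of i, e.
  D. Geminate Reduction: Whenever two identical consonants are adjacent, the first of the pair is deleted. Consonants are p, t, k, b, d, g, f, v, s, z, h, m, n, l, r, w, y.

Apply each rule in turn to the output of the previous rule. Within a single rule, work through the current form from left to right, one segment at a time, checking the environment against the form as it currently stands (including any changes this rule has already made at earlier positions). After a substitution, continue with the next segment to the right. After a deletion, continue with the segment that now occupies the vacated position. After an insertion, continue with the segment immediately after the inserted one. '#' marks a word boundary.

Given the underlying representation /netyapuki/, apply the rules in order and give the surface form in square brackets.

[netyabuze]

A Voicing Between Vowels: [netyapuki] → [netyabugi]
B Final Vowel Lowering: [netyabugi] → [netyabuge]
C Velar Palatalization: [netyabuge] → [netyabuze]
D Geminate Reduction: no change — [netyabuze]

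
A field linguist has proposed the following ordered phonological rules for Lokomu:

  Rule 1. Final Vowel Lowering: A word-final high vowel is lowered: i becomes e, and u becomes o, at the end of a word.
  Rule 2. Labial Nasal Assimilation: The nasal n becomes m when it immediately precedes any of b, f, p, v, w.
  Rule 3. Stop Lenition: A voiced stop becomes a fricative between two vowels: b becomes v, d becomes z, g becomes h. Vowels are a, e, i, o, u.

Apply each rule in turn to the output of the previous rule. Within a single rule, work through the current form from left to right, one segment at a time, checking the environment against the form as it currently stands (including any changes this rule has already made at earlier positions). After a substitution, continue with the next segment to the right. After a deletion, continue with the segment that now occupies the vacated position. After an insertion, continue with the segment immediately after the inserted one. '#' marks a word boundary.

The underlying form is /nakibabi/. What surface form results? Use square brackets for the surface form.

Rule 1 Final Vowel Lowering: [nakibabi] → [nakibabe]
Rule 2 Labial Nasal Assimilation: no change — [nakibabe]
Rule 3 Stop Lenition: [nakibabe] → [nakivave]

[nakivave]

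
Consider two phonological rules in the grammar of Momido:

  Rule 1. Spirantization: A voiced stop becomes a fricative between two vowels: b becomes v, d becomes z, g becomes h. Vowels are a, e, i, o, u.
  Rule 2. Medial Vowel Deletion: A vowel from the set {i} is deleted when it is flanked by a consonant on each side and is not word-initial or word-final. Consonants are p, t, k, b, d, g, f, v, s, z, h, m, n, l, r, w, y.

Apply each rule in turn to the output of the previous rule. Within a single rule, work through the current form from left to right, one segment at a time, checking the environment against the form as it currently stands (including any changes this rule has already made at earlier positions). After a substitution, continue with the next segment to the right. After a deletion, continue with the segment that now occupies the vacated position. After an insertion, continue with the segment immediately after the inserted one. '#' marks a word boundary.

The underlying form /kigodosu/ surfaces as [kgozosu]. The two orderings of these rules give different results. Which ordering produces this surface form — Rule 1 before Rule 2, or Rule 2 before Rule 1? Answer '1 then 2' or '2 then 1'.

2 then 1

Order 1 then 2:
  1 Spirantization: [kigodosu] → [kihozosu]
  2 Medial Vowel Deletion: [kihozosu] → [khozosu]
  result: [khozosu]
Order 2 then 1:
  2 Medial Vowel Deletion: [kigodosu] → [kgodosu]
  1 Spirantization: [kgodosu] → [kgozosu]
  result: [kgozosu]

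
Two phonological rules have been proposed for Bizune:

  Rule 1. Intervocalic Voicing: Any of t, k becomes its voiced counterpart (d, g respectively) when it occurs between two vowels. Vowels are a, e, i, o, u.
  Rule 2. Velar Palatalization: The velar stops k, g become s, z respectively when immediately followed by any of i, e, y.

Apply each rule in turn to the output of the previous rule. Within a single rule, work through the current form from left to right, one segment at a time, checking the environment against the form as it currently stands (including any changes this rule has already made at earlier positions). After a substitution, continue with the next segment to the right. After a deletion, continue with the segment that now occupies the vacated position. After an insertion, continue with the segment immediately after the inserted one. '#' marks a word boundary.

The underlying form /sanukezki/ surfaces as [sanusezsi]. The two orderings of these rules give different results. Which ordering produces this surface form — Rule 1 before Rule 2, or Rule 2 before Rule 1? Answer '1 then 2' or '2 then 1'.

Order 1 then 2:
  1 Intervocalic Voicing: [sanukezki] → [sanugezki]
  2 Velar Palatalization: [sanugezki] → [sanuzezsi]
  result: [sanuzezsi]
Order 2 then 1:
  2 Velar Palatalization: [sanukezki] → [sanusezsi]
  1 Intervocalic Voicing: no change — [sanusezsi]
  result: [sanusezsi]

2 then 1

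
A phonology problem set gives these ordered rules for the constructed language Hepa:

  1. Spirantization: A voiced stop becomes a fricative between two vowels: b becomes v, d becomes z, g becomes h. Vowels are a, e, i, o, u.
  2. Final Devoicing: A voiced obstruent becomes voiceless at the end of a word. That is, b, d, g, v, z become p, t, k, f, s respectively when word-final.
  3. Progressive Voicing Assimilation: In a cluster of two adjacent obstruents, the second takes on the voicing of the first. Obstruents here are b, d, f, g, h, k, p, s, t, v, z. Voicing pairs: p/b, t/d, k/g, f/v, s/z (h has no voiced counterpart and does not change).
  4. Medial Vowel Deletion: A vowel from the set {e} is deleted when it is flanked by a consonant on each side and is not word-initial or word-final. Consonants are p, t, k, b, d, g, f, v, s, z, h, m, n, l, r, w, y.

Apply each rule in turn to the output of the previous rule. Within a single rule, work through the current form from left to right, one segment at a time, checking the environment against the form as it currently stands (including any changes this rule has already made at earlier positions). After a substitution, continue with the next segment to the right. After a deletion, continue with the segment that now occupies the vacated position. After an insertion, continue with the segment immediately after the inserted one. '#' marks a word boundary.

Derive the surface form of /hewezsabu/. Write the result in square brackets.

[hwzzavu]

1 Spirantization: [hewezsabu] → [hewezsavu]
2 Final Devoicing: no change — [hewezsavu]
3 Progressive Voicing Assimilation: [hewezsavu] → [hewezzavu]
4 Medial Vowel Deletion: [hewezzavu] → [hwzzavu]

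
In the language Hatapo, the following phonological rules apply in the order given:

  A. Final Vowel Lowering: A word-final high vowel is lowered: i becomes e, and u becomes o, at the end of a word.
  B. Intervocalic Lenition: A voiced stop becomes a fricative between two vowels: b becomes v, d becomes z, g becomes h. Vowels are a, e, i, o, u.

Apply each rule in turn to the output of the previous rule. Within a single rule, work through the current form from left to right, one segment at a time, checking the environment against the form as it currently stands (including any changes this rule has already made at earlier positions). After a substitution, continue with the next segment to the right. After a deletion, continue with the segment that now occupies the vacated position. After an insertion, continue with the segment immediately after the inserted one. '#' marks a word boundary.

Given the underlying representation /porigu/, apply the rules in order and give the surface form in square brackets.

A Final Vowel Lowering: [porigu] → [porigo]
B Intervocalic Lenition: [porigo] → [poriho]

[poriho]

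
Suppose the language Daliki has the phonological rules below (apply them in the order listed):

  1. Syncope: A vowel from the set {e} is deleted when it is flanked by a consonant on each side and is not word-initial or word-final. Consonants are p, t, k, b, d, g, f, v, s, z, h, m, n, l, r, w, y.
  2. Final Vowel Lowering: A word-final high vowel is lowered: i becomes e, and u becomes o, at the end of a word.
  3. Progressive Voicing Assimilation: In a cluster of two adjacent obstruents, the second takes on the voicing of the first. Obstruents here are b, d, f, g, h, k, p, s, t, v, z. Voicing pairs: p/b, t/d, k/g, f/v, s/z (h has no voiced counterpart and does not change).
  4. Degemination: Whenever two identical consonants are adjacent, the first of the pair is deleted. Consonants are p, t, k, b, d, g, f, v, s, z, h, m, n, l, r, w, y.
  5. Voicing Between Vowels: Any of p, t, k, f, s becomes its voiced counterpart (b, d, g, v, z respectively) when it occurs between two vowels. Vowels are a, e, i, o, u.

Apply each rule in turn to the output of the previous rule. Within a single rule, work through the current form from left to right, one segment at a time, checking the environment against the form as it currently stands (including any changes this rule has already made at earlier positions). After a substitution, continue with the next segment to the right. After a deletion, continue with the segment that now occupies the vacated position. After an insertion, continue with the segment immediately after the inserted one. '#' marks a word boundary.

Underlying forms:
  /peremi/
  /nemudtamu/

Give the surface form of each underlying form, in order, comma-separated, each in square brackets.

[prme], [nmudamo]

/peremi/:
  1 Syncope: [peremi] → [prmi]
  2 Final Vowel Lowering: [prmi] → [prme]
  3 Progressive Voicing Assimilation: no change — [prme]
  4 Degemination: no change — [prme]
  5 Voicing Between Vowels: no change — [prme]
/nemudtamu/:
  1 Syncope: [nemudtamu] → [nmudtamu]
  2 Final Vowel Lowering: [nmudtamu] → [nmudtamo]
  3 Progressive Voicing Assimilation: [nmudtamo] → [nmuddamo]
  4 Degemination: [nmuddamo] → [nmudamo]
  5 Voicing Between Vowels: no change — [nmudamo]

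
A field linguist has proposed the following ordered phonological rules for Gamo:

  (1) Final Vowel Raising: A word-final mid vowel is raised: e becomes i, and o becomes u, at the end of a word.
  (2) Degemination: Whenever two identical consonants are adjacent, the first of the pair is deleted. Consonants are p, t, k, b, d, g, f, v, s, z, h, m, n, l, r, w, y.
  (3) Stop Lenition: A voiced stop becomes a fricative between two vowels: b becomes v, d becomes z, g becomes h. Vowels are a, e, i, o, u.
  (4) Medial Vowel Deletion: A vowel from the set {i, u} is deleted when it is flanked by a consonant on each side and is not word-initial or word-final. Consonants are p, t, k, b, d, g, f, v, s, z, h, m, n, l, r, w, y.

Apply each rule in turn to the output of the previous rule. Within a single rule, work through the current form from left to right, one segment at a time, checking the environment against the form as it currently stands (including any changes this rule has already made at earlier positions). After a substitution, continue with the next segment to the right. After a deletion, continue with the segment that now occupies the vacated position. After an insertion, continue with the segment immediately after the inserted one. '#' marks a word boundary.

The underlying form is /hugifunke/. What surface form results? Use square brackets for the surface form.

[hhfnki]

(1) Final Vowel Raising: [hugifunke] → [hugifunki]
(2) Degemination: no change — [hugifunki]
(3) Stop Lenition: [hugifunki] → [huhifunki]
(4) Medial Vowel Deletion: [huhifunki] → [hhfnki]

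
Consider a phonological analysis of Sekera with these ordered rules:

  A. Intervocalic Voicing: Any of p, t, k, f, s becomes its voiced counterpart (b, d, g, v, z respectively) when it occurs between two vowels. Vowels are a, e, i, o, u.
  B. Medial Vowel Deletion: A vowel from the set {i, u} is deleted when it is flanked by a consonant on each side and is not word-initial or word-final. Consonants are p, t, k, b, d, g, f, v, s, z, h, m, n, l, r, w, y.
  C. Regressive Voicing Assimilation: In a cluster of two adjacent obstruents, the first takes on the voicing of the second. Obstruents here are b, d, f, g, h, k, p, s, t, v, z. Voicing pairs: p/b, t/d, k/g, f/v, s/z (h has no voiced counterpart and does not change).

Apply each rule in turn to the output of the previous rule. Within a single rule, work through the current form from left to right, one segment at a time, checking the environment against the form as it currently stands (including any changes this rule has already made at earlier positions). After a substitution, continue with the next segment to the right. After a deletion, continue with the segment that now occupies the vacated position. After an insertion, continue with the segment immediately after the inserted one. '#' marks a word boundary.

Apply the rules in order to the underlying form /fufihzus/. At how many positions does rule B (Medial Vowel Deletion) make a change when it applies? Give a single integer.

A Intervocalic Voicing: [fufihzus] → [fuvihzus]
B Medial Vowel Deletion: [fuvihzus] → [fvhzs]
C Regressive Voicing Assimilation: [fvhzs] → [vfhss]
Rule B changed 3 position(s).

3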